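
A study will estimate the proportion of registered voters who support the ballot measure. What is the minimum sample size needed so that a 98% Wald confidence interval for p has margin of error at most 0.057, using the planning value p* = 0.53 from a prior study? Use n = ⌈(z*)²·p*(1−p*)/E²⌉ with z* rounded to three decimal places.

The 98% critical value is z* = 2.326.
p*(1−p*) = 0.2491.
Required n before rounding: 5.410276 × 0.2491 / 0.057² = 414.804.
⌈414.804⌉ = 415.

n = 415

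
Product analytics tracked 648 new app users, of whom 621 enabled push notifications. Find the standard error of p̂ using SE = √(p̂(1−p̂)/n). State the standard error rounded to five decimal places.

SE = 0.00785

p̂ = 621/648 = 0.95833.
p̂(1−p̂) = 0.039934.
SE = √(0.039934/648) = 0.00785.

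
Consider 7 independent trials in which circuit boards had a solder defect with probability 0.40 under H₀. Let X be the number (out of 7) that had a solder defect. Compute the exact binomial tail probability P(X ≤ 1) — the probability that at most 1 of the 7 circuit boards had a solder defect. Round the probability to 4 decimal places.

P = 0.1586

X is binomial with n = 7 and p = 0.40.
P(X ≤ 1) = C(7,0)·0.40^0·0.60^7 + C(7,1)·0.40^1·0.60^6.
= 0.027994 + 0.130637 = 0.1586.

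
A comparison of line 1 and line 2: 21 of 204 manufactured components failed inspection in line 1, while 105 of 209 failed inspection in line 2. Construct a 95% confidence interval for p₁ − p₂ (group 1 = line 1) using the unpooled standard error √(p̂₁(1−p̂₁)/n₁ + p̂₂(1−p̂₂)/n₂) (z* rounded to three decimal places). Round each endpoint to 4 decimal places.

p̂₁ = 0.10294, p̂₂ = 0.50239, so the observed difference is -0.39945.
Unpooled SE = √(p̂₁(1−p̂₁)/n₁ + p̂₂(1−p̂₂)/n₂) = √(0.000452668 + 0.001196145) = 0.040606.
The 95% critical value is z* = 1.960. Margin of error = 0.07959.
So the interval runs from -0.4790 to -0.3199.

(-0.4790, -0.3199)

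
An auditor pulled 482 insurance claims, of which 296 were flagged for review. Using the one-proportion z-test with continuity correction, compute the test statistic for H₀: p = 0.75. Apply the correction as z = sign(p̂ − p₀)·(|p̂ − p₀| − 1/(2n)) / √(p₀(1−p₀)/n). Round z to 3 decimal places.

p̂ = 296/482 = 0.61411. p̂ − p₀ = -0.135892.
1/(2n) = 0.001037.
Corrected numerator: |-0.135892| − 0.001037 = 0.134855.
SE₀ = √(0.75·0.25/482) = 0.019723.
z = (−)0.134855/0.019723 = -6.837.

z = -6.837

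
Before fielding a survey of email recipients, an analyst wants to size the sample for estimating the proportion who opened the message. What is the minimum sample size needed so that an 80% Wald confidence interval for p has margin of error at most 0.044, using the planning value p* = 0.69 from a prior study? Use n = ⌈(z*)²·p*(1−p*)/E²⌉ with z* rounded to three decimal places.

n = 182

z* = 1.282 at the 80% level.
p*(1−p*) = 0.69·0.31 = 0.2139.
(z*)²·p*(1−p*)/E² = 1.643524·0.2139/0.001936 = 181.586.
Rounding up, n = 182.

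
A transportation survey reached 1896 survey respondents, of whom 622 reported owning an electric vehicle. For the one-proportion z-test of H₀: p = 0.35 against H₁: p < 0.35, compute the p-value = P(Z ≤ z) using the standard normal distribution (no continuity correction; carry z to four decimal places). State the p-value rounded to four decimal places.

p-value = 0.0226

Sample proportion p̂ = 622/1896 = 0.32806.
Under H₀, SE = √(p₀(1−p₀)/n) = √(0.35·0.65/1896) = √0.000119989 = 0.010954.
Test statistic (full precision, shown to 4 dp): z = (622/1896 − 0.35)/SE₀ ≈ -2.0030.
From the standard normal, P(Z ≤ z) = 0.0226.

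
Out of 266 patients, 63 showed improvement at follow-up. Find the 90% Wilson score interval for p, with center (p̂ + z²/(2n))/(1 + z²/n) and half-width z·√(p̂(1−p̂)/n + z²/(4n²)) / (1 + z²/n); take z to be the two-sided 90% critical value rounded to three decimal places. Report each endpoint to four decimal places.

Here p̂ = 63/266 = 0.23684 and z = 1.645 (z² = 2.706025).
Denominator 1 + z²/n = 1 + 2.706025/266 = 1.010173.
Center = (0.23684 + 0.005087)/1.010173 = 0.23949.
Radicand: p̂(1−p̂)/n + z²/(4n²) = 0.000679503 + 0.000009561 = 0.000689064.
Half-width = 1.645·√0.000689064/1.010173 = 0.04275.
CI: 0.23949 ± 0.04275 = (0.1967, 0.2822).

(0.1967, 0.2822)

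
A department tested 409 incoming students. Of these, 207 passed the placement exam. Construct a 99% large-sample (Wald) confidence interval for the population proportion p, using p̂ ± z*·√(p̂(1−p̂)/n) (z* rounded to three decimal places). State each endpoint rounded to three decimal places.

Sample proportion p̂ = 207/409 = 0.50611.
SE = √(p̂(1−p̂)/n) = √(0.249963/409) = 0.024722.
z* = 2.576 at the 99% level.
Margin = 2.576·0.024722 = 0.06368.
CI: 0.50611 ± 0.06368 = (0.442, 0.570).

(0.442, 0.570)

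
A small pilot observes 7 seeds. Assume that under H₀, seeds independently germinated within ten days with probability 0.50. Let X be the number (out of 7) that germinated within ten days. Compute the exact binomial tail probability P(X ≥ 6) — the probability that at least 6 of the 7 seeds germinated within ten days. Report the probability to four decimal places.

P = 0.0625

X ~ Binomial(n=7, p=0.50).
P(X ≥ 6) = C(7,6)·0.50^6·0.50^1 + C(7,7)·0.50^7·0.50^0.
= 0.054688 + 0.007812 = 0.0625.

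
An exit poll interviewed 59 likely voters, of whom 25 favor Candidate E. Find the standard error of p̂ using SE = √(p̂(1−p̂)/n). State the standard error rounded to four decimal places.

The sample proportion is 25/59 = 0.42373.
p̂(1−p̂) = 0.244183.
SE = √(0.244183/59) = √0.004138695 = 0.0643.

SE = 0.0643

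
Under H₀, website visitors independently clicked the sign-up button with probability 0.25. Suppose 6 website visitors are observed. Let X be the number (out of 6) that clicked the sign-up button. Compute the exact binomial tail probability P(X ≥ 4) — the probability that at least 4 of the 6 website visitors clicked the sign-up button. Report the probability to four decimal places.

P = 0.0376

X ~ Binomial(n=6, p=0.25).
P(X ≥ 4) = C(6,4)·0.25^4·0.75^2 + C(6,5)·0.25^5·0.75^1 + C(6,6)·0.25^6·0.75^0.
= 0.032959 + 0.004395 + 0.000244 = 0.0376.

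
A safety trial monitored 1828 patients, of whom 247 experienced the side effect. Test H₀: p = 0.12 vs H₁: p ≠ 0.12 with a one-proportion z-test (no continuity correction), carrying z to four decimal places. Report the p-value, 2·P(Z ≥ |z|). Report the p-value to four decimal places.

Sample proportion p̂ = 247/1828 = 0.13512.
SE₀ = √(0.12·0.88/1828) = 0.007601.
z = (p̂ − p₀)/SE = (247/1828 − 0.12)/0.007601 ≈ 1.9894.
p-value = 2·P(Z ≥ |z|) with z = 1.9894 → 0.0467.

p-value = 0.0467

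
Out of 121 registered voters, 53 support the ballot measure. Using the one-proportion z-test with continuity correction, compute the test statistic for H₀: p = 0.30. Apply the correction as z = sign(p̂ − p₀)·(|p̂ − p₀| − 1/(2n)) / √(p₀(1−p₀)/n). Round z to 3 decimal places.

With x = 53 successes in n = 121, p̂ = 0.43802. p̂ − p₀ = 0.138017.
1/(2n) = 0.004132.
Corrected numerator: |0.138017| − 0.004132 = 0.133885.
Under H₀, SE = √(p₀(1−p₀)/n) = √(0.30·0.70/121) = √0.001735537 = 0.041660.
z = +0.133885/0.041660 = 3.214.

z = 3.214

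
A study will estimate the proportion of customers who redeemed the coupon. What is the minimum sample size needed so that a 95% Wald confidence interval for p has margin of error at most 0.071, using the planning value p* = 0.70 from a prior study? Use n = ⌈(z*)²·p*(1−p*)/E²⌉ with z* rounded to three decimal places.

n = 161

For 95% confidence, z* = 1.960.
p*(1−p*) = 0.70·0.30 = 0.2100.
Required n before rounding: 3.841600 × 0.2100 / 0.071² = 160.035.
⌈160.035⌉ = 161.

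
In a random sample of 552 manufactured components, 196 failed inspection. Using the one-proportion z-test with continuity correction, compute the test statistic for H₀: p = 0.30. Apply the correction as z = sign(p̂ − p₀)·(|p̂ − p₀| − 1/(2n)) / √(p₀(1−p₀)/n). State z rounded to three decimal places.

z = 2.777

p̂ = 196/552 = 0.35507. p̂ − p₀ = 0.055072.
Continuity correction 1/(2n) = 1/1104 = 0.000906.
Corrected numerator: |0.055072| − 0.000906 = 0.054166.
Under H₀, SE = √(p₀(1−p₀)/n) = √(0.30·0.70/552) = √0.000380435 = 0.019505.
z = +0.054166/0.019505 = 2.777.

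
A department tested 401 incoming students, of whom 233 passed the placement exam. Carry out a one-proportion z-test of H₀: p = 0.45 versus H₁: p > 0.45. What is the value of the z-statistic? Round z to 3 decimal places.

z = 5.275

p̂ = 233/401 = 0.58105.
SE₀ = √(0.45·0.55/401) = 0.024844.
z = (0.58105 − 0.45)/0.024844 = 0.13105/0.024844 = 5.275.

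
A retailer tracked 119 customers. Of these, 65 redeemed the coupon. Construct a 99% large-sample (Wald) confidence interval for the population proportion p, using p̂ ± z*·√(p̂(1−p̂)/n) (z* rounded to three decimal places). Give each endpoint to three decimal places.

(0.429, 0.664)

Sample proportion p̂ = 65/119 = 0.54622.
SE(p̂) = √(0.54622·0.45378/119) = 0.045639.
z* = 2.576 at the 99% level.
Margin = 2.576·0.045639 = 0.11757.
Interval: 0.54622 ± 0.11757 → (0.429, 0.664).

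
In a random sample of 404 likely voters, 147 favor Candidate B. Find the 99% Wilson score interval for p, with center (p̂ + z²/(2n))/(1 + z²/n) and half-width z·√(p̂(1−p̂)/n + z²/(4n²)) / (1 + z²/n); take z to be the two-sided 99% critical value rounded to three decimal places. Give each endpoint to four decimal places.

(0.3049, 0.4273)

Here p̂ = 147/404 = 0.36386 and z = 2.576 (z² = 6.635776).
Denominator 1 + z²/n = 1 + 6.635776/404 = 1.016425.
Center = (0.36386 + 0.008213)/1.016425 = 0.36606.
Radicand: p̂(1−p̂)/n + z²/(4n²) = 0.000572936 + 0.000010164 = 0.000583100.
Half-width = 2.576·√0.000583100/1.016425 = 0.06120.
So the interval runs from 0.3049 to 0.4273.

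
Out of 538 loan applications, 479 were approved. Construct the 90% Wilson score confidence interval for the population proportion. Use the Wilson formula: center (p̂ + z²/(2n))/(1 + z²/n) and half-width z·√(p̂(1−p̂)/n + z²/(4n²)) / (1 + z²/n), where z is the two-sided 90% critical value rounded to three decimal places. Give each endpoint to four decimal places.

p̂ = 479/538 = 0.89033; z = 1.645, so z² = 2.706025.
Denominator 1 + z²/n = 1 + 2.706025/538 = 1.005030.
Center = (0.89033 + 0.002515)/1.005030 = 0.88838.
Radicand: p̂(1−p̂)/n + z²/(4n²) = 0.000181485 + 0.000002337 = 0.000183822.
Half-width = 1.645·√0.000183822/1.005030 = 0.02219.
Interval: 0.88838 ± 0.02219 → (0.8662, 0.9106).

(0.8662, 0.9106)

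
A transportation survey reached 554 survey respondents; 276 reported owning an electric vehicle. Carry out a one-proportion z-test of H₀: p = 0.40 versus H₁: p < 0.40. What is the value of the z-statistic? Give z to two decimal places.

z = 4.72

p̂ = 276/554 = 0.49819.
SE₀ = √(0.40·0.60/554) = 0.020814.
Test statistic: z = 0.09819/0.020814 = 4.72.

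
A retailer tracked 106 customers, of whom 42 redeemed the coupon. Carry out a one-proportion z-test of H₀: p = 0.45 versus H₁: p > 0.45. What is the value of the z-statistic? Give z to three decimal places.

The sample proportion is 42/106 = 0.39623.
Null standard error: √(0.45·0.55/106) = √0.002334906 = 0.048321.
Test statistic: z = -0.05377/0.048321 = -1.113.

z = -1.113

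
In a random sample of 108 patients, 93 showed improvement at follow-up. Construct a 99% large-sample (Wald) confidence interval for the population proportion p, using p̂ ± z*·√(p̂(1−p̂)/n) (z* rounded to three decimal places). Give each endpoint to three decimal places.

With x = 93 successes in n = 108, p̂ = 0.86111.
Standard error of p̂: √(0.119599/108) = √0.001107396 = 0.033278.
For 99% confidence, z* = 2.576.
Margin of error: 2.576 × 0.033278 = 0.08572.
So the interval runs from 0.775 to 0.947.

(0.775, 0.947)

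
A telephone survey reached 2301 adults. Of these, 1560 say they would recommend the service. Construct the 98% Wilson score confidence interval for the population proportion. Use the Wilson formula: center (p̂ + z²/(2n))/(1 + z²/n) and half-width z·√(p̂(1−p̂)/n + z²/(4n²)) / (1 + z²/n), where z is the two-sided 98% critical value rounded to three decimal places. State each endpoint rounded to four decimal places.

(0.6549, 0.7002)

p̂ = 1560/2301 = 0.67797; z = 2.326, so z² = 5.410276.
1 + z²/n = 1.002351.
Adjusted center: (0.67797 + z²/(2n))/1.002351 = 0.67755.
Radicand: p̂(1−p̂)/n + z²/(4n²) = 0.000094884 + 0.000000255 = 0.000095139.
Half-width = z·√(radicand)/denom = 2.326·0.009754/1.002351 = 0.02263.
CI: 0.67755 ± 0.02263 = (0.6549, 0.7002).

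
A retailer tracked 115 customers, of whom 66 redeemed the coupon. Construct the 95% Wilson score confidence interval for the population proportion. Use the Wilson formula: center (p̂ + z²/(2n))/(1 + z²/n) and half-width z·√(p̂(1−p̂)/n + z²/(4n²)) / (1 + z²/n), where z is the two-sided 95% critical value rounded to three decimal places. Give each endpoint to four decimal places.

(0.4826, 0.6605)

Here p̂ = 66/115 = 0.57391 and z = 1.960 (z² = 3.841600).
Denominator 1 + z²/n = 1 + 3.841600/115 = 1.033405.
Adjusted center: (0.57391 + z²/(2n))/1.033405 = 0.57152.
Radicand: p̂(1−p̂)/n + z²/(4n²) = 0.002126407 + 0.000072620 = 0.002199027.
Half-width = 1.960·√0.002199027/1.033405 = 0.08894.
So the interval runs from 0.4826 to 0.6605.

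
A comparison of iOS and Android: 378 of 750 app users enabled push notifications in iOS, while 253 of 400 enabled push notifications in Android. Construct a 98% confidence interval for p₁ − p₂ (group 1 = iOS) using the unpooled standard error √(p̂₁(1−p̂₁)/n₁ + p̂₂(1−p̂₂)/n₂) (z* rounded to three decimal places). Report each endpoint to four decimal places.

(-0.1988, -0.0582)

p̂₁ = 378/750 = 0.50400, p̂₂ = 253/400 = 0.63250; p̂₁ − p̂₂ = -0.12850.
Unpooled SE = √(p̂₁(1−p̂₁)/n₁ + p̂₂(1−p̂₂)/n₂) = √(0.000333312 + 0.000581109) = 0.030239.
z* = 2.326 at the 98% level. Margin = 2.326·0.030239 = 0.07034.
Interval: -0.12850 ± 0.07034 → (-0.1988, -0.0582).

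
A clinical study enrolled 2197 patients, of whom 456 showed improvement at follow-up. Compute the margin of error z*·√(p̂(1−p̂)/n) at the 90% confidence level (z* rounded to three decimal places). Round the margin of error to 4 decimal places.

With x = 456 successes in n = 2197, p̂ = 0.20756.
SE = √(p̂(1−p̂)/n) = √(0.164476/2197) = 0.008652.
For 90% confidence, z* = 1.645.
So ME = 0.0142.

ME = 0.0142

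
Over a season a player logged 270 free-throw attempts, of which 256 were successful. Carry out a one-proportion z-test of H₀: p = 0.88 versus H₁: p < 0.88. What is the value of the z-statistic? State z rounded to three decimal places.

z = 3.446

The sample proportion is 256/270 = 0.94815.
SE₀ = √(0.88·0.12/270) = 0.019777.
Test statistic: z = 0.06815/0.019777 = 3.446.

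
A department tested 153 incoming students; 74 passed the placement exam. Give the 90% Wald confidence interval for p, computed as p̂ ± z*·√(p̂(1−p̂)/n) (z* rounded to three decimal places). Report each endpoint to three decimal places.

(0.417, 0.550)

The sample proportion is 74/153 = 0.48366.
SE = √(p̂(1−p̂)/n) = √(0.249733/153) = 0.040401.
For 90% confidence, z* = 1.645.
Margin of error: 1.645 × 0.040401 = 0.06646.
Interval: 0.48366 ± 0.06646 → (0.417, 0.550).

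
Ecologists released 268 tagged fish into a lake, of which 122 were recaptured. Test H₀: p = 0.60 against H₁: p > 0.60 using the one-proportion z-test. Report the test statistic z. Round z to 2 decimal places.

Sample proportion p̂ = 122/268 = 0.45522.
Null standard error: √(0.60·0.40/268) = √0.000895522 = 0.029925.
z = (0.45522 − 0.60)/0.029925 = -0.14478/0.029925 = -4.84.

z = -4.84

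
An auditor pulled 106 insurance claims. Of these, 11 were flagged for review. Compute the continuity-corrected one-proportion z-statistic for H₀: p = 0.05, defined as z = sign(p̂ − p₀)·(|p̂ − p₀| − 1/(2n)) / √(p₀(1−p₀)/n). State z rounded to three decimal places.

Sample proportion p̂ = 11/106 = 0.10377. p̂ − p₀ = 0.053774.
Continuity correction 1/(2n) = 1/212 = 0.004717.
Corrected numerator: |0.053774| − 0.004717 = 0.049057.
SE₀ = √(0.05·0.95/106) = 0.021169.
z = (+)0.049057/0.021169 = 2.317.

z = 2.317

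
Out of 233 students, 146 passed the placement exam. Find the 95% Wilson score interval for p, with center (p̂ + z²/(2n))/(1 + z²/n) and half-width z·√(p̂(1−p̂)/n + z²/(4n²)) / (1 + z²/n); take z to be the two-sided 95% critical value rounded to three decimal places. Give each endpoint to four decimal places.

p̂ = 146/233 = 0.62661; z = 1.960, so z² = 3.841600.
Denominator 1 + z²/n = 1 + 3.841600/233 = 1.016488.
Adjusted center: (0.62661 + z²/(2n))/1.016488 = 0.62456.
Radicand: p̂(1−p̂)/n + z²/(4n²) = 0.001004163 + 0.000017691 = 0.001021854.
Half-width = 1.960·√0.001021854/1.016488 = 0.06164.
Interval: 0.62456 ± 0.06164 → (0.5629, 0.6862).

(0.5629, 0.6862)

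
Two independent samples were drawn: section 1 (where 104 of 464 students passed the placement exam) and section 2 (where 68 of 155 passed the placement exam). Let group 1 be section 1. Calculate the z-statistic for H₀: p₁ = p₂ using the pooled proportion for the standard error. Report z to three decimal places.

p̂₁ = 104/464 = 0.22414, p̂₂ = 68/155 = 0.43871.
Pooling: p̂ = 172/619 = 0.27787.
Pooled SE = √[0.2006572·0.00860679] ≈ 0.041557.
z = (p̂₁ − p̂₂)/SE = (0.22414 − 0.43871)/0.041557 = -0.21457/0.041557 = -5.163.

z = -5.163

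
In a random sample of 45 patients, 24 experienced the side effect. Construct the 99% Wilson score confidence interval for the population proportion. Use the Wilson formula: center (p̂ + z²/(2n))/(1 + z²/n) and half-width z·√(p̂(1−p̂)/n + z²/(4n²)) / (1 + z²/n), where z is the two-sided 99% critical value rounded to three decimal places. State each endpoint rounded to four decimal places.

p̂ = 24/45 = 0.53333; z = 2.576, so z² = 6.635776.
Denominator 1 + z²/n = 1 + 6.635776/45 = 1.147462.
Center = (0.53333 + 0.073731)/1.147462 = 0.52905.
Radicand: p̂(1−p̂)/n + z²/(4n²) = 0.005530864 + 0.000819232 = 0.006350096.
Half-width = 2.576·√0.006350096/1.147462 = 0.17889.
Interval: 0.52905 ± 0.17889 → (0.3502, 0.7079).

(0.3502, 0.7079)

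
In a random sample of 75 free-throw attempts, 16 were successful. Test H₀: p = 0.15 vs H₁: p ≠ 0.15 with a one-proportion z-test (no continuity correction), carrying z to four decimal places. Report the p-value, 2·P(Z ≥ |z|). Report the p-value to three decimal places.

Sample proportion p̂ = 16/75 = 0.21333.
SE₀ = √(0.15·0.85/75) = 0.041231.
Test statistic (full precision, shown to 4 dp): z = (16/75 − 0.15)/SE₀ ≈ 1.5361.
From the standard normal, 2·P(Z ≥ |z|) = 0.125.

p-value = 0.125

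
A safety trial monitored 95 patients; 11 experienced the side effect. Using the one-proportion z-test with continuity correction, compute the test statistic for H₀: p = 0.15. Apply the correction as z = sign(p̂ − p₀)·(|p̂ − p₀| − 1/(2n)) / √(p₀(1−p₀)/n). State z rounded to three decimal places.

z = -0.790

p̂ = 11/95 = 0.11579. p̂ − p₀ = -0.034211.
1/(2n) = 0.005263.
Corrected numerator: |-0.034211| − 0.005263 = 0.028948.
Null standard error: √(0.15·0.85/95) = √0.001342105 = 0.036635.
z = −0.028948/0.036635 = -0.790.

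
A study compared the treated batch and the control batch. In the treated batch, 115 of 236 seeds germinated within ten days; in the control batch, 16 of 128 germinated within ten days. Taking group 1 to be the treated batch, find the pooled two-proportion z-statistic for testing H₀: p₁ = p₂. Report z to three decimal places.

z = 6.876

p̂₁ = 115/236 = 0.48729, p̂₂ = 16/128 = 0.12500.
Pooled p̂ = (115+16)/(236+128) = 131/364 = 0.35989.
Pooled SE = √[0.2303692·0.01204979] ≈ 0.052687.
z = 0.36229/0.052687 = 6.876.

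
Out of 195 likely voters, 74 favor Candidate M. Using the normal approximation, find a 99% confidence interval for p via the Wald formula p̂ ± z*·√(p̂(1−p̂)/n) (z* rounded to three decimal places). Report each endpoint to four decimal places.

(0.2900, 0.4690)

The sample proportion is 74/195 = 0.37949.
SE = √(p̂(1−p̂)/n) = √(0.235477/195) = 0.034750.
The 99% critical value is z* = 2.576.
Margin of error: 2.576 × 0.034750 = 0.08952.
CI: 0.37949 ± 0.08952 = (0.2900, 0.4690).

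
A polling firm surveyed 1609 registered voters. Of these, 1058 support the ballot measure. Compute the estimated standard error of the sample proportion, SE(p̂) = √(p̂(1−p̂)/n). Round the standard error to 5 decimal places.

With x = 1058 successes in n = 1609, p̂ = 0.65755.
p̂(1−p̂) = 0.65755·0.34245 = 0.225178.
SE = √(0.225178/1609) = 0.01183.

SE = 0.01183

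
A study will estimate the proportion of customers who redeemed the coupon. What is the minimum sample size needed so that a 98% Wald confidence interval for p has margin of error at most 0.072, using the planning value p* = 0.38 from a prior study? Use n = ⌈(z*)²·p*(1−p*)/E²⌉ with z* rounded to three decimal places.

The 98% critical value is z* = 2.326.
p*(1−p*) = 0.38·0.62 = 0.2356.
(z*)²·p*(1−p*)/E² = 5.410276·0.2356/0.005184 = 245.884.
Rounding up, n = 246.

n = 246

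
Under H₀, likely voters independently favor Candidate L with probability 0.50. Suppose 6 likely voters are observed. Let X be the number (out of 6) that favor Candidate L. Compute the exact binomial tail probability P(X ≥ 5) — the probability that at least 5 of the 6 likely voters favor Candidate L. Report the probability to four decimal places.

P = 0.1094

X is binomial with n = 6 and p = 0.50.
P(X ≥ 5) = C(6,5)·0.50^5·0.50^1 + C(6,6)·0.50^6·0.50^0.
= 0.093750 + 0.015625 = 0.1094.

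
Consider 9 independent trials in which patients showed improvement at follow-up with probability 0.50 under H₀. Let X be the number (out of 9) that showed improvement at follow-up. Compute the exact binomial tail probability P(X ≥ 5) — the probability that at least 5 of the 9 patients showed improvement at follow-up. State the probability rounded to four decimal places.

X ~ Binomial(n=9, p=0.50).
P(X ≥ 5) = Σ_{j=5}^{9} C(9,j)·0.50^j·0.50^{9−j}.
= 0.246094 + 0.164062 + 0.070312 + 0.017578 + 0.001953 = 0.5000.

P = 0.5000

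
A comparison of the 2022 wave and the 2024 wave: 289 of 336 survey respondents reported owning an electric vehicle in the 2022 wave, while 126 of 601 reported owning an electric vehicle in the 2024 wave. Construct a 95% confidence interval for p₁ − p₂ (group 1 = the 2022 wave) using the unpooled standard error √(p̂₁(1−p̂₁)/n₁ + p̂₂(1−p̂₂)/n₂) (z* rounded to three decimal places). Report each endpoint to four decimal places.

(0.6011, 0.6998)

p̂₁ = 0.86012, p̂₂ = 0.20965, so the observed difference is 0.65047.
SE = √(0.000358078 + 0.000275703) = √0.000633781 = 0.025175.
z* = 1.960 at the 95% level. Margin = 1.960·0.025175 = 0.04934.
CI: 0.65047 ± 0.04934 = (0.6011, 0.6998).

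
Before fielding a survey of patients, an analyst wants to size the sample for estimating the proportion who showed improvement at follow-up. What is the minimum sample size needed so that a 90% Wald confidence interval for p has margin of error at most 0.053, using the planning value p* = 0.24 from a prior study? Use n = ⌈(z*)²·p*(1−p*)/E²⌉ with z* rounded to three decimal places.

z* = 1.645 at the 90% level.
p*(1−p*) = 0.1824.
(z*)²·p*(1−p*)/E² = 2.706025·0.1824/0.002809 = 175.713.
Rounding up, n = 176.

n = 176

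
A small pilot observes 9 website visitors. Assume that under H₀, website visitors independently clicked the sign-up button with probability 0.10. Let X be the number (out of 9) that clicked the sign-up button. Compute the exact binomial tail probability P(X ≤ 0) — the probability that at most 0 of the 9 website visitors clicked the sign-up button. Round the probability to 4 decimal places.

X ~ Binomial(n=9, p=0.10).
P(X ≤ 0) = C(9,0)·0.10^0·0.90^9.
= 0.387420 = 0.3874.

P = 0.3874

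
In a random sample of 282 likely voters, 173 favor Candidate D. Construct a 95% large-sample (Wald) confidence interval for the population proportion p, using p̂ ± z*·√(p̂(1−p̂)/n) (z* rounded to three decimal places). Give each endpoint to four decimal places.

p̂ = 173/282 = 0.61348.
SE(p̂) = √(0.61348·0.38652/282) = 0.028998.
For 95% confidence, z* = 1.960.
Margin of error: 1.960 × 0.028998 = 0.05684.
Interval: 0.61348 ± 0.05684 → (0.5566, 0.6703).

(0.5566, 0.6703)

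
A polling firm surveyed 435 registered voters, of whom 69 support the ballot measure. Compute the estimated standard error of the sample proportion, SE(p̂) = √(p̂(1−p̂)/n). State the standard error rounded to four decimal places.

p̂ = 69/435 = 0.15862.
p̂(1−p̂) = 0.133460.
SE = √(0.133460/435) = 0.0175.

SE = 0.0175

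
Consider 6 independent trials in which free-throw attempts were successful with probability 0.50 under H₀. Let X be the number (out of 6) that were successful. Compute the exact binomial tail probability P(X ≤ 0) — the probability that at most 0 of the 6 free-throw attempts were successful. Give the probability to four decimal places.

X is binomial with n = 6 and p = 0.50.
P(X ≤ 0) = C(6,0)·0.50^0·0.50^6.
= 0.015625 = 0.0156.

P = 0.0156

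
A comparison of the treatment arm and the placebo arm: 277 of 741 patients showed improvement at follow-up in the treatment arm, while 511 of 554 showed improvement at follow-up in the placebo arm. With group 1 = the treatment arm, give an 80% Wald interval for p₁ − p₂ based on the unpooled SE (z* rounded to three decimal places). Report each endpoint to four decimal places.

(-0.5756, -0.5215)

p̂₁ = 0.37382, p̂₂ = 0.92238, so the observed difference is -0.54856.
SE = √(0.000315895 + 0.000129229) = √0.000445124 = 0.021098.
For 80% confidence, z* = 1.282. Margin = 1.282·0.021098 = 0.02705.
CI: -0.54856 ± 0.02705 = (-0.5756, -0.5215).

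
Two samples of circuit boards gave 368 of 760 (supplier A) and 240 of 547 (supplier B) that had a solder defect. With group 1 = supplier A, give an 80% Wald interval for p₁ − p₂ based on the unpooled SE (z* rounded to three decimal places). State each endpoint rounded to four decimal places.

p̂₁ = 368/760 = 0.48421, p̂₂ = 240/547 = 0.43876; p̂₁ − p̂₂ = 0.04545.
Unpooled SE = √(p̂₁(1−p̂₁)/n₁ + p̂₂(1−p̂₂)/n₂) = √(0.000328619 + 0.000450181) = 0.027907.
z* = 1.282 at the 80% level. Margin = 1.282·0.027907 = 0.03578.
CI: 0.04545 ± 0.03578 = (0.0097, 0.0812).

(0.0097, 0.0812)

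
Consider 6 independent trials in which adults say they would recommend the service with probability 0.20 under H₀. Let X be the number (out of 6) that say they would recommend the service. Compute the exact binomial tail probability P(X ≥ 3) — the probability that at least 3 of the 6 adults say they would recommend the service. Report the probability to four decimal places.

P = 0.0989

X is binomial with n = 6 and p = 0.20.
P(X ≥ 3) = C(6,3)·0.20^3·0.80^3 + C(6,4)·0.20^4·0.80^2 + C(6,5)·0.20^5·0.80^1 + C(6,6)·0.20^6·0.80^0.
= 0.081920 + 0.015360 + 0.001536 + 0.000064 = 0.0989.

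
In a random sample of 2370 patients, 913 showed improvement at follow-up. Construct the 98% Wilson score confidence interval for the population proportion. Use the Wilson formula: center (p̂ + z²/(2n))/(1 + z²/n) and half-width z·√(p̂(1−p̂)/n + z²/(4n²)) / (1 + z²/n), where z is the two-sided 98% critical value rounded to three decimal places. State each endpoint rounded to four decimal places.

Here p̂ = 913/2370 = 0.38523 and z = 2.326 (z² = 5.410276).
1 + z²/n = 1.002283.
Center = (0.38523 + 0.001141)/1.002283 = 0.38549.
Radicand: p̂(1−p̂)/n + z²/(4n²) = 0.000099928 + 0.000000241 = 0.000100169.
Half-width = z·√(radicand)/denom = 2.326·0.010008/1.002283 = 0.02323.
CI: 0.38549 ± 0.02323 = (0.3623, 0.4087).

(0.3623, 0.4087)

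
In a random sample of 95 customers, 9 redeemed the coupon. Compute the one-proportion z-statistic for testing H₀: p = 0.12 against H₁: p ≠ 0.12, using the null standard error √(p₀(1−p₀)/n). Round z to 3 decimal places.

Sample proportion p̂ = 9/95 = 0.09474.
SE₀ = √(0.12·0.88/95) = 0.033340.
z = (p̂ − p₀)/SE = (0.09474 − 0.12)/0.033340 = -0.758.

z = -0.758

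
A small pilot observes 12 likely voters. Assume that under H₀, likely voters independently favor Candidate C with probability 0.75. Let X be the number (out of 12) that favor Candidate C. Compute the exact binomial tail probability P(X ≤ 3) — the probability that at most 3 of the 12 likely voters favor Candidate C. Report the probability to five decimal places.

X ~ Binomial(n=12, p=0.75).
P(X ≤ 3) = C(12,0)·0.75^0·0.25^12 + C(12,1)·0.75^1·0.25^11 + C(12,2)·0.75^2·0.25^10 + C(12,3)·0.75^3·0.25^9.
= 0.000000 + 0.000002 + 0.000035 + 0.000354 = 0.00039.

P = 0.00039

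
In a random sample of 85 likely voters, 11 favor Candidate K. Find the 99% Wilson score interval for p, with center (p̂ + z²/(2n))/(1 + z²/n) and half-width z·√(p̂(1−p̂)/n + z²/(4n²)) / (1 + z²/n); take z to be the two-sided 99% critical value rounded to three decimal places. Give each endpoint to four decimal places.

(0.0620, 0.2505)

p̂ = 11/85 = 0.12941; z = 2.576, so z² = 6.635776.
1 + z²/n = 1.078068.
Adjusted center: (0.12941 + z²/(2n))/1.078068 = 0.15625.
Radicand: p̂(1−p̂)/n + z²/(4n²) = 0.001325463 + 0.000229612 = 0.001555075.
Half-width = z·√(radicand)/denom = 2.576·0.039434/1.078068 = 0.09423.
CI: 0.15625 ± 0.09423 = (0.0620, 0.2505).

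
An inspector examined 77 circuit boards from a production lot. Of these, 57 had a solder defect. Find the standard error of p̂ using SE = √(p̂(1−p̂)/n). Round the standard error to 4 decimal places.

SE = 0.0500

Sample proportion p̂ = 57/77 = 0.74026.
p̂(1−p̂) = 0.192275.
SE = √(0.192275/77) = √0.002497078 = 0.0500.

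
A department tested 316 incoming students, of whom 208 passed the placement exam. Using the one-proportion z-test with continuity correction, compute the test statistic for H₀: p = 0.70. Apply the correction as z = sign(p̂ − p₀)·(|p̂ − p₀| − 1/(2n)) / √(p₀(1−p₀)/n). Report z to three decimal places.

The sample proportion is 208/316 = 0.65823. p̂ − p₀ = -0.041772.
Continuity correction 1/(2n) = 1/632 = 0.001582.
Corrected numerator: |-0.041772| − 0.001582 = 0.040190.
Null standard error: √(0.70·0.30/316) = √0.000664557 = 0.025779.
z = −0.040190/0.025779 = -1.559.

z = -1.559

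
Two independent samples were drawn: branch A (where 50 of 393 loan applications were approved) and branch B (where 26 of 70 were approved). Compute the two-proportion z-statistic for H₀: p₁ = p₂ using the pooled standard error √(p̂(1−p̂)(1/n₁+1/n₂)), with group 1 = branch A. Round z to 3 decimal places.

Sample proportions: p̂₁ = 50/393 = 0.12723 and p̂₂ = 26/70 = 0.37143.
Pooling: p̂ = 76/463 = 0.16415.
Pooled SE = √[0.1372027·0.01683024] ≈ 0.048054.
z = (p̂₁ − p̂₂)/SE = (0.12723 − 0.37143)/0.048054 = -0.24420/0.048054 = -5.082.

z = -5.082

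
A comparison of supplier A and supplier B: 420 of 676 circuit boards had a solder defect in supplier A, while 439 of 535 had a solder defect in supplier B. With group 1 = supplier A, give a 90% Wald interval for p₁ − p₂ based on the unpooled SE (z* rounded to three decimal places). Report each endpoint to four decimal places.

(-0.2403, -0.1582)

p̂₁ = 0.62130, p̂₂ = 0.82056, so the observed difference is -0.19926.
SE = √(0.000348056 + 0.000275216) = √0.000623272 = 0.024965.
For 90% confidence, z* = 1.645. Margin of error = 0.04107.
Interval: -0.19926 ± 0.04107 → (-0.2403, -0.1582).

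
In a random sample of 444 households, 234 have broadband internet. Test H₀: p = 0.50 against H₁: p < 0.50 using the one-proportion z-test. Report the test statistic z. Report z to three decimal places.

z = 1.139

Sample proportion p̂ = 234/444 = 0.52703.
Null standard error: √(0.50·0.50/444) = √0.000563063 = 0.023729.
z = (p̂ − p₀)/SE = (0.52703 − 0.50)/0.023729 = 1.139.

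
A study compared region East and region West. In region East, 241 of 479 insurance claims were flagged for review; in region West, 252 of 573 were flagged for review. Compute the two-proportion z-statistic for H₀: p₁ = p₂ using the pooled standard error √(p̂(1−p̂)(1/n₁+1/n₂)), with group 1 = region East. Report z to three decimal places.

z = 2.050

p̂₁ = 241/479 = 0.50313, p̂₂ = 252/573 = 0.43979.
Pooling: p̂ = 493/1052 = 0.46863.
Pooled SE = √[0.2490160·0.00383288] ≈ 0.030894.
z = (p̂₁ − p̂₂)/SE = (0.50313 − 0.43979)/0.030894 = 0.06334/0.030894 = 2.050.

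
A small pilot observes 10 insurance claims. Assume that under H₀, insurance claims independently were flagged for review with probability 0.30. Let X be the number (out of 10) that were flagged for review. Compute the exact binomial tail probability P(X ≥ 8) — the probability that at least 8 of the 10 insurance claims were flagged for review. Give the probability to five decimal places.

P = 0.00159

X is binomial with n = 10 and p = 0.30.
P(X ≥ 8) = C(10,8)·0.30^8·0.70^2 + C(10,9)·0.30^9·0.70^1 + C(10,10)·0.30^10·0.70^0.
= 0.001447 + 0.000138 + 0.000006 = 0.00159.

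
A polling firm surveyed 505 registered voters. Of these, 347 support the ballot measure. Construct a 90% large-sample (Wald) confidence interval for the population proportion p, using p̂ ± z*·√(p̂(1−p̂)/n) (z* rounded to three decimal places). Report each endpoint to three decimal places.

(0.653, 0.721)

The sample proportion is 347/505 = 0.68713.
SE(p̂) = √(0.68713·0.31287/505) = 0.020633.
The 90% critical value is z* = 1.645.
Margin of error: 1.645 × 0.020633 = 0.03394.
CI: 0.68713 ± 0.03394 = (0.653, 0.721).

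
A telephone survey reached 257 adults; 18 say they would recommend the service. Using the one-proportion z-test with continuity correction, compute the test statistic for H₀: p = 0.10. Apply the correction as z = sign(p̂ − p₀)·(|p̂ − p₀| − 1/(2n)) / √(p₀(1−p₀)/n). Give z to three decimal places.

z = -1.497

The sample proportion is 18/257 = 0.07004. p̂ − p₀ = -0.029961.
Continuity correction 1/(2n) = 1/514 = 0.001946.
Corrected numerator: |-0.029961| − 0.001946 = 0.028015.
SE₀ = √(0.10·0.90/257) = 0.018713.
z = (−)0.028015/0.018713 = -1.497.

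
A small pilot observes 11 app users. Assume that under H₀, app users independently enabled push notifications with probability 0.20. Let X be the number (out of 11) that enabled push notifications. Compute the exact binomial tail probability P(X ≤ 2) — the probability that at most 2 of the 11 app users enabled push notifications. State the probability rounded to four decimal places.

P = 0.6174

X is binomial with n = 11 and p = 0.20.
P(X ≤ 2) = C(11,0)·0.20^0·0.80^11 + C(11,1)·0.20^1·0.80^10 + C(11,2)·0.20^2·0.80^9.
= 0.085899 + 0.236223 + 0.295279 = 0.6174.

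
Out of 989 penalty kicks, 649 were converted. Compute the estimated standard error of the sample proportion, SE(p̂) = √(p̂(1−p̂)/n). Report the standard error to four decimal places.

SE = 0.0151

p̂ = 649/989 = 0.65622.
p̂(1−p̂) = 0.225595.
SE = √(0.225595/989) = 0.0151.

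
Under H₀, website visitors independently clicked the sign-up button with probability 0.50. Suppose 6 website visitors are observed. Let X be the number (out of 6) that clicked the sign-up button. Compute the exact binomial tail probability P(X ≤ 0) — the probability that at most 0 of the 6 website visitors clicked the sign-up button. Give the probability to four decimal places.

X is binomial with n = 6 and p = 0.50.
P(X ≤ 0) = C(6,0)·0.50^0·0.50^6.
= 0.015625 = 0.0156.

P = 0.0156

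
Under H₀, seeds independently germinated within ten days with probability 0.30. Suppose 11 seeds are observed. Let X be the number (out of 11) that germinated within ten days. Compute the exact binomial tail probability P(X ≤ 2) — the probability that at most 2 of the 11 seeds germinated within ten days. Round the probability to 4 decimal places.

X ~ Binomial(n=11, p=0.30).
P(X ≤ 2) = C(11,0)·0.30^0·0.70^11 + C(11,1)·0.30^1·0.70^10 + C(11,2)·0.30^2·0.70^9.
= 0.019773 + 0.093217 + 0.199750 = 0.3127.

P = 0.3127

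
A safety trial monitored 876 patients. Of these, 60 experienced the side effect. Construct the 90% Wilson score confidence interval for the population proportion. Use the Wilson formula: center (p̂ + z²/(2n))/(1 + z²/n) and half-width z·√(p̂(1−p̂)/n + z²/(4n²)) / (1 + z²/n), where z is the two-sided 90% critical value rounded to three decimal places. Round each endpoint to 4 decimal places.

Here p̂ = 60/876 = 0.06849 and z = 1.645 (z² = 2.706025).
1 + z²/n = 1.003089.
Center = (0.06849 + 0.001545)/1.003089 = 0.06982.
Radicand: p̂(1−p̂)/n + z²/(4n²) = 0.000072833 + 0.000000882 = 0.000073715.
Half-width = 1.645·√0.000073715/1.003089 = 0.01408.
CI: 0.06982 ± 0.01408 = (0.0557, 0.0839).

(0.0557, 0.0839)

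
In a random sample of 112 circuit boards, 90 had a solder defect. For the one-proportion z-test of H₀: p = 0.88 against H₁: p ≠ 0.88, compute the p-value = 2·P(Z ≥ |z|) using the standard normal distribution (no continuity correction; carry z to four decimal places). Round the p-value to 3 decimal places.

p̂ = 90/112 = 0.80357.
Under H₀, SE = √(p₀(1−p₀)/n) = √(0.88·0.12/112) = √0.000942857 = 0.030706.
z = (p̂ − p₀)/SE = (90/112 − 0.88)/0.030706 ≈ -2.4890.
From the standard normal, 2·P(Z ≥ |z|) = 0.013.

p-value = 0.013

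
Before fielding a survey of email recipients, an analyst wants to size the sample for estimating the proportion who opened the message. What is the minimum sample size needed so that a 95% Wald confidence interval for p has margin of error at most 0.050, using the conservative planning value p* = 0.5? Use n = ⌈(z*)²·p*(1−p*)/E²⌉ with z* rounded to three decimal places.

n = 385

z* = 1.960 at the 95% level.
p*(1−p*) = 0.50·0.50 = 0.2500.
(z*)²·p*(1−p*)/E² = 3.841600·0.2500/0.002500 = 384.160.
Rounding up, n = 385.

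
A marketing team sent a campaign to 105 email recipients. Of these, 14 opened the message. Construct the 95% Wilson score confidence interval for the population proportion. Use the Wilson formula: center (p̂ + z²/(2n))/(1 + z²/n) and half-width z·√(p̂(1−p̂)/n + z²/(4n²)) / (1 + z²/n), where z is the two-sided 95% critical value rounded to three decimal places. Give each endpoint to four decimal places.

p̂ = 14/105 = 0.13333; z = 1.960, so z² = 3.841600.
Denominator 1 + z²/n = 1 + 3.841600/105 = 1.036587.
Adjusted center: (0.13333 + z²/(2n))/1.036587 = 0.14627.
Radicand: p̂(1−p̂)/n + z²/(4n²) = 0.001100529 + 0.000087111 = 0.001187640.
Half-width = z·√(radicand)/denom = 1.960·0.034462/1.036587 = 0.06516.
So the interval runs from 0.0811 to 0.2114.

(0.0811, 0.2114)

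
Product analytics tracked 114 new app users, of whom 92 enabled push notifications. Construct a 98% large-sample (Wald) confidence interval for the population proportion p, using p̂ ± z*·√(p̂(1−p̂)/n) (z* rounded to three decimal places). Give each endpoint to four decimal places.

With x = 92 successes in n = 114, p̂ = 0.80702.
SE(p̂) = √(0.80702·0.19298/114) = 0.036961.
For 98% confidence, z* = 2.326.
Margin = 2.326·0.036961 = 0.08597.
So the interval runs from 0.7210 to 0.8930.

(0.7210, 0.8930)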